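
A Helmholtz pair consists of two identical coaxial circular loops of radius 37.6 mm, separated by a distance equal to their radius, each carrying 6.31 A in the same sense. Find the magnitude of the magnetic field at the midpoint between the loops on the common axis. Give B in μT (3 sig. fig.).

Each loop contributes B = μ₀IR²/[2(R²+z²)^(3/2)] on the axis, with z measured from that loop.
Loop 1 (z = 0.0188 m): B₁ = 7.54×10⁻⁵ T. Loop 2 (z = 0.0188 m): B₂ = 7.54×10⁻⁵ T.
The fields add: B = B₁ + B₂ = 1.51×10⁻⁴ T.

B ≈ 151 μT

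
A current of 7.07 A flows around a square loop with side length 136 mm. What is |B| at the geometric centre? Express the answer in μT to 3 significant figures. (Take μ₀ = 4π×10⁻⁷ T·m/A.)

Each side is a finite straight segment at perpendicular distance d = a/(2 tan(π/4)) = 0.068 m from the centre, with end-angles ±π/4.
One side contributes B₁ = (μ₀I/4πd)·2 sin(π/4) = 1.47×10⁻⁵ T.
All 4 sides add in the same direction: B = 4 × 1.47×10⁻⁵ = 5.88×10⁻⁵ T.

B ≈ 58.8 μT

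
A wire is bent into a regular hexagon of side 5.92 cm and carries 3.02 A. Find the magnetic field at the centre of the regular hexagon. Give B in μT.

B ≈ 35.3 μT

Each side is a finite straight segment at perpendicular distance d = a/(2 tan(π/6)) = 0.05127 m from the centre, with end-angles ±π/6.
One side contributes B₁ = (μ₀I/4πd)·2 sin(π/6) = 5.89×10⁻⁶ T.
All 6 sides add in the same direction: B = 6 × 5.89×10⁻⁶ = 3.53×10⁻⁵ T.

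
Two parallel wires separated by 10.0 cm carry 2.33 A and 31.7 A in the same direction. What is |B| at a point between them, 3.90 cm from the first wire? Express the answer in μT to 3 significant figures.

Each long wire gives B = μ₀I/(2πd). Distances are d₁ = 0.039 m and d₂ = 0.061 m.
B₁ = 1.19×10⁻⁵ T, B₂ = 1.04×10⁻⁴ T.
Between parallel currents the two contributions point in opposite directions, so they subtract. B = |B₁ − B₂| = |1.19×10⁻⁵ − 1.04×10⁻⁴| = 9.20×10⁻⁵ T.

B ≈ 92.0 μT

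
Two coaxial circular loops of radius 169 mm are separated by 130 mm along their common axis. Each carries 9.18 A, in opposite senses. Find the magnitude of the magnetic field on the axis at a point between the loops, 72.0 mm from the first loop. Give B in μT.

Each loop contributes B = μ₀IR²/[2(R²+z²)^(3/2)] on the axis, with z measured from that loop.
Loop 1 (z = 0.072 m): B₁ = 2.66×10⁻⁵ T. Loop 2 (z = 0.058 m): B₂ = 2.89×10⁻⁵ T.
The fields oppose: B = |B₁ − B₂| = 2.30×10⁻⁶ T.

B ≈ 2.30 μT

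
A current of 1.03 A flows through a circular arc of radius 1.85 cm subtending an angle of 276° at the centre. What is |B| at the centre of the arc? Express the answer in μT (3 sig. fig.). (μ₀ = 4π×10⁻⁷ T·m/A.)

B ≈ 26.8 μT

The Biot–Savart field of a circular arc at its centre is B = μ₀Iφ/(4πR), with φ = 4.817 rad.
B = (4π×10⁻⁷ × 1.03 × 4.817) / (4π × 0.0185) = 2.68×10⁻⁵ T.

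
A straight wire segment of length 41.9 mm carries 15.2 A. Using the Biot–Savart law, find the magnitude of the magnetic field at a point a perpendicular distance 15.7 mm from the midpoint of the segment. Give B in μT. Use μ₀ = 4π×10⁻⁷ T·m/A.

For a finite straight segment, B = (μ₀I/4πd)(sinθ₁ + sinθ₂), where θ₁, θ₂ are the angles from the perpendicular to each end.
The perpendicular from the point meets the wire at its midpoint, so each end is L/2 = 0.02095 m away along the wire.
sinθ₁ = 0.02095/√(0.02095²+0.0157²) = 0.8002; sinθ₂ = 0.02095/√(0.02095²+0.0157²) = 0.8002.
B = (4π×10⁻⁷ × 15.2) / (4π × 0.0157) × (0.8002 + 0.8002) = 1.55×10⁻⁴ T.

B ≈ 155 μT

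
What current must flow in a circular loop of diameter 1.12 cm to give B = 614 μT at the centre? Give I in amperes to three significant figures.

I ≈ 5.47 A

At the centre of a circular loop B = μ₀I/(2R), so I = 2RB/μ₀.
With R = 0.0056 m, I = 2 × 0.0056 × 6.14×10⁻⁴ / (4π×10⁻⁷) = 5.47 A.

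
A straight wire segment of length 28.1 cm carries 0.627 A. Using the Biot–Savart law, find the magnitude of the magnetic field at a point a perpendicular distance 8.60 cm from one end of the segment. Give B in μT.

B ≈ 0.697 μT

For a finite straight segment, B = (μ₀I/4πd)(sinθ₁ + sinθ₂), where θ₁, θ₂ are the angles from the perpendicular to each end.
The perpendicular foot is at one end, so the two end-offsets along the wire are 0 and L = 0.281 m.
sinθ₁ = 0/√(0²+0.086²) = 0.0000; sinθ₂ = 0.281/√(0.281²+0.086²) = 0.9562.
B = (4π×10⁻⁷ × 0.627) / (4π × 0.086) × (0.0000 + 0.9562) = 6.97×10⁻⁷ T.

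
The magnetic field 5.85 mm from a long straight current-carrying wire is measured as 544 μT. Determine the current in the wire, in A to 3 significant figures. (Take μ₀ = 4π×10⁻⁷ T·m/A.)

I ≈ 15.9 A

For a long straight wire B = μ₀I/(2πd), so I = 2πdB/μ₀.
I = 2π × 0.00585 × 5.44×10⁻⁴ / (4π×10⁻⁷) = 15.9 A.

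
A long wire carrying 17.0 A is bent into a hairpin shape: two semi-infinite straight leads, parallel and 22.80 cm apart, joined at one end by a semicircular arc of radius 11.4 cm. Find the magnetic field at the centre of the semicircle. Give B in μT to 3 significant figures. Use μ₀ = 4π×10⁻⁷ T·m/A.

B ≈ 76.7 μT

The semicircular arc contributes B_arc = μ₀I·π/(4πR) = μ₀I/(4R) = 4.68×10⁻⁵ T.
Each semi-infinite lead is at perpendicular distance R = 0.114 m from the centre, with the perpendicular foot at its near end, so it contributes μ₀I/(4πR); both point the same way, together 2.98×10⁻⁵ T.
Arc and leads all point the same direction: B = 4.68×10⁻⁵ + 2.98×10⁻⁵ = 7.67×10⁻⁵ T.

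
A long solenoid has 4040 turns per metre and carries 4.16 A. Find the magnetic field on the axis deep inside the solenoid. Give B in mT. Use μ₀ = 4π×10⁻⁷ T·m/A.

Inside a long solenoid, B = μ₀nI with n = 4040 turns/m.
B = 4π×10⁻⁷ × 4040 × 4.16 = 2.11×10⁻² T.

B ≈ 21.1 mT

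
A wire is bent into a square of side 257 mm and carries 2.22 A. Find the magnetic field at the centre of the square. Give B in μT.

B ≈ 9.77 μT

Each side is a finite straight segment at perpendicular distance d = a/(2 tan(π/4)) = 0.1285 m from the centre, with end-angles ±π/4.
One side contributes B₁ = (μ₀I/4πd)·2 sin(π/4) = 2.44×10⁻⁶ T.
All 4 sides add in the same direction: B = 4 × 2.44×10⁻⁶ = 9.77×10⁻⁶ T.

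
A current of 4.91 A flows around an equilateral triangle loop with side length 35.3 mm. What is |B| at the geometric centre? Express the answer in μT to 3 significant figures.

B ≈ 250 μT

Each side is a finite straight segment at perpendicular distance d = a/(2 tan(π/3)) = 0.01019 m from the centre, with end-angles ±π/3.
One side contributes B₁ = (μ₀I/4πd)·2 sin(π/3) = 8.35×10⁻⁵ T.
All 3 sides add in the same direction: B = 3 × 8.35×10⁻⁵ = 2.50×10⁻⁴ T.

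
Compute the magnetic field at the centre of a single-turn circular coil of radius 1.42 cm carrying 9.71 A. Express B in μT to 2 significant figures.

At the centre of a circular loop the Biot–Savart law gives B = μ₀I/(2R).
B = (4π×10⁻⁷ × 9.71) / (2 × 0.0142) = 4.30×10⁻⁴ T.

B ≈ 430 μT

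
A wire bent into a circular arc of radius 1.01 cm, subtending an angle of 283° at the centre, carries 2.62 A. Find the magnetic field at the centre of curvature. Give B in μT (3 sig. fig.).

The Biot–Savart field of a circular arc at its centre is B = μ₀Iφ/(4πR), with φ = 4.939 rad.
B = (4π×10⁻⁷ × 2.62 × 4.939) / (4π × 0.0101) = 1.28×10⁻⁴ T.

B ≈ 128 μT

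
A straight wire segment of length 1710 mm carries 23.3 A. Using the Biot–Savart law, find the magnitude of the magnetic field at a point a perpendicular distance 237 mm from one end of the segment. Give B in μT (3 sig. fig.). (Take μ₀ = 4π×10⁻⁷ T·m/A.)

For a finite straight segment, B = (μ₀I/4πd)(sinθ₁ + sinθ₂), where θ₁, θ₂ are the angles from the perpendicular to each end.
The perpendicular foot is at one end, so the two end-offsets along the wire are 0 and L = 1.71 m.
sinθ₁ = 0/√(0²+0.237²) = 0.0000; sinθ₂ = 1.71/√(1.71²+0.237²) = 0.9905.
B = (4π×10⁻⁷ × 23.3) / (4π × 0.237) × (0.0000 + 0.9905) = 9.74×10⁻⁶ T.

B ≈ 9.74 μT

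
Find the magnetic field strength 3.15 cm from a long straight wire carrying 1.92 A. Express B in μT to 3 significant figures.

B ≈ 12.2 μT

For an infinitely long straight wire, B = μ₀I/(2πd).
B = (4π×10⁻⁷ × 1.92) / (2π × 0.0315) = 1.22×10⁻⁵ T.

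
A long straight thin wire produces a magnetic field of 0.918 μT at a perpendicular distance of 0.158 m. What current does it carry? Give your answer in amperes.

For a long straight wire B = μ₀I/(2πd), so I = 2πdB/μ₀.
I = 2π × 0.158 × 9.18×10⁻⁷ / (4π×10⁻⁷) = 0.725 A.

I ≈ 0.725 A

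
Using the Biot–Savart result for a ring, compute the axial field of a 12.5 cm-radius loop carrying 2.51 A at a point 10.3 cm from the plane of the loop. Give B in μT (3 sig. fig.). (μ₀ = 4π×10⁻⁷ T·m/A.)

On the axis of a circular loop, B = μ₀IR² / [2(R²+z²)^(3/2)].
R² + z² = (0.125)² + (0.103)² = 0.02623 m², and (R²+z²)^(3/2) = 4.25×10⁻³ m³.
B = (4π×10⁻⁷ × 2.51 × 0.01562) / (2 × 4.25×10⁻³) = 5.80×10⁻⁶ T.

B ≈ 5.80 μT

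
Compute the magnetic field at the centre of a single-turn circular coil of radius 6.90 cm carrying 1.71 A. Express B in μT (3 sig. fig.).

B ≈ 15.6 μT

At the centre of a circular loop the Biot–Savart law gives B = μ₀I/(2R).
B = (4π×10⁻⁷ × 1.71) / (2 × 0.069) = 1.56×10⁻⁵ T.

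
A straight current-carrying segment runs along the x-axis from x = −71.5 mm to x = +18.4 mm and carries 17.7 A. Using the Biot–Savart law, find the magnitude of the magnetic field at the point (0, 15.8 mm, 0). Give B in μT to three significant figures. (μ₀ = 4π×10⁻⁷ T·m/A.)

B ≈ 194 μT

For a finite straight segment, B = (μ₀I/4πd)(sinθ₁ + sinθ₂), where θ₁, θ₂ are the angles from the perpendicular to each end.
The perpendicular distance is d = 0.0158 m; the end-offsets along the wire are a = 0.0715 m and b = 0.0184 m.
sinθ₁ = 0.0715/√(0.0715²+0.0158²) = 0.9764; sinθ₂ = 0.0184/√(0.0184²+0.0158²) = 0.7587.
B = (4π×10⁻⁷ × 17.7) / (4π × 0.0158) × (0.9764 + 0.7587) = 1.94×10⁻⁴ T.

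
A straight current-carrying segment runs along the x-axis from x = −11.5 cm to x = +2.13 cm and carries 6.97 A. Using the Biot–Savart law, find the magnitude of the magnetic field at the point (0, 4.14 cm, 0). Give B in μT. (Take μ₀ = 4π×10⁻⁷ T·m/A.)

For a finite straight segment, B = (μ₀I/4πd)(sinθ₁ + sinθ₂), where θ₁, θ₂ are the angles from the perpendicular to each end.
The perpendicular distance is d = 0.0414 m; the end-offsets along the wire are a = 0.115 m and b = 0.0213 m.
sinθ₁ = 0.115/√(0.115²+0.0414²) = 0.9409; sinθ₂ = 0.0213/√(0.0213²+0.0414²) = 0.4575.
B = (4π×10⁻⁷ × 6.97) / (4π × 0.0414) × (0.9409 + 0.4575) = 2.35×10⁻⁵ T.

B ≈ 23.5 μT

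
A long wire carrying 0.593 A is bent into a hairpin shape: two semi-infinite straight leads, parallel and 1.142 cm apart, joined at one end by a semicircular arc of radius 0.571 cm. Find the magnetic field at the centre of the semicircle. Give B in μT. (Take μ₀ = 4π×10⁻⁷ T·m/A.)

The semicircular arc contributes B_arc = μ₀I·π/(4πR) = μ₀I/(4R) = 3.26×10⁻⁵ T.
Each semi-infinite lead is at perpendicular distance R = 0.00571 m from the centre, with the perpendicular foot at its near end, so it contributes μ₀I/(4πR); both point the same way, together 2.08×10⁻⁵ T.
Arc and leads all point the same direction: B = 3.26×10⁻⁵ + 2.08×10⁻⁵ = 5.34×10⁻⁵ T.

B ≈ 53.4 μT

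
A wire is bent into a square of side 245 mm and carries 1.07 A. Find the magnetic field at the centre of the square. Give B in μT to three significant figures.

B ≈ 4.94 μT

Each side is a finite straight segment at perpendicular distance d = a/(2 tan(π/4)) = 0.1225 m from the centre, with end-angles ±π/4.
One side contributes B₁ = (μ₀I/4πd)·2 sin(π/4) = 1.24×10⁻⁶ T.
All 4 sides add in the same direction: B = 4 × 1.24×10⁻⁶ = 4.94×10⁻⁶ T.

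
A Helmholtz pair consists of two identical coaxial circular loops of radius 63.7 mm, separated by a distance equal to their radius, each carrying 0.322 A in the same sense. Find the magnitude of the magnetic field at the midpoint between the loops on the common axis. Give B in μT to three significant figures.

B ≈ 4.55 μT

Each loop contributes B = μ₀IR²/[2(R²+z²)^(3/2)] on the axis, with z measured from that loop.
Loop 1 (z = 0.03185 m): B₁ = 2.27×10⁻⁶ T. Loop 2 (z = 0.03185 m): B₂ = 2.27×10⁻⁶ T.
The fields add: B = B₁ + B₂ = 4.55×10⁻⁶ T.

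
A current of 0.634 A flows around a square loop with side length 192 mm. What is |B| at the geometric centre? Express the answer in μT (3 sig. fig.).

Each side is a finite straight segment at perpendicular distance d = a/(2 tan(π/4)) = 0.096 m from the centre, with end-angles ±π/4.
One side contributes B₁ = (μ₀I/4πd)·2 sin(π/4) = 9.34×10⁻⁷ T.
All 4 sides add in the same direction: B = 4 × 9.34×10⁻⁷ = 3.74×10⁻⁶ T.

B ≈ 3.74 μT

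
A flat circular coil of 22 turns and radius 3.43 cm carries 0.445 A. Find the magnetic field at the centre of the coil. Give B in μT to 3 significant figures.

For an N-turn flat coil, B = Nμ₀I/(2R) with R = 0.0343 m.
B = 22 × 8.15×10⁻⁶ T = 1.79×10⁻⁴ T.

B ≈ 179 μT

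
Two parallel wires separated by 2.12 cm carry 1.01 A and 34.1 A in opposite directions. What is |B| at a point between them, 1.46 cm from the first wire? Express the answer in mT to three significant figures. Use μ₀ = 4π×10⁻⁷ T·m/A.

B ≈ 1.05 mT

Each long wire gives B = μ₀I/(2πd). Distances are d₁ = 0.0146 m and d₂ = 0.0066 m.
B₁ = 1.38×10⁻⁵ T, B₂ = 1.03×10⁻³ T.
Between antiparallel currents both contributions point the same way, so they add. B = B₁ + B₂ = 1.38×10⁻⁵ + 1.03×10⁻³ = 1.05×10⁻³ T.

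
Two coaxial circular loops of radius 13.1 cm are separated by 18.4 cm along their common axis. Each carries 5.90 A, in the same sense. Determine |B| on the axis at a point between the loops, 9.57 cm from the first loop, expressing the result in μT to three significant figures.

Each loop contributes B = μ₀IR²/[2(R²+z²)^(3/2)] on the axis, with z measured from that loop.
Loop 1 (z = 0.0957 m): B₁ = 1.49×10⁻⁵ T. Loop 2 (z = 0.0883 m): B₂ = 1.61×10⁻⁵ T.
The fields add: B = B₁ + B₂ = 3.10×10⁻⁵ T.

B ≈ 31.0 μT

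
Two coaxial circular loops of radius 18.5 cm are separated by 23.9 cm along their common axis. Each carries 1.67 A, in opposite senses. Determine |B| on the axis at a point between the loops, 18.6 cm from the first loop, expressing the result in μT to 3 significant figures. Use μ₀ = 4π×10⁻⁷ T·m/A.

Each loop contributes B = μ₀IR²/[2(R²+z²)^(3/2)] on the axis, with z measured from that loop.
Loop 1 (z = 0.186 m): B₁ = 1.99×10⁻⁶ T. Loop 2 (z = 0.053 m): B₂ = 5.04×10⁻⁶ T.
The fields oppose: B = |B₁ − B₂| = 3.05×10⁻⁶ T.

B ≈ 3.05 μT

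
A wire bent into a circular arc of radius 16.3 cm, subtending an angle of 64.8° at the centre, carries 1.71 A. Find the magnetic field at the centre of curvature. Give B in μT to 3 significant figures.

B ≈ 1.19 μT

The Biot–Savart field of a circular arc at its centre is B = μ₀Iφ/(4πR), with φ = 1.131 rad.
B = (4π×10⁻⁷ × 1.71 × 1.131) / (4π × 0.163) = 1.19×10⁻⁶ T.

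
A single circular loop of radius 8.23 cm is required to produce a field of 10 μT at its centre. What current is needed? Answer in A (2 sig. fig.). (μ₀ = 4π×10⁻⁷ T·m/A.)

At the centre of a circular loop B = μ₀I/(2R), so I = 2RB/μ₀.
With R = 0.0823 m, I = 2 × 0.0823 × 1.00×10⁻⁵ / (4π×10⁻⁷) = 1.31 A.

I ≈ 1.3 A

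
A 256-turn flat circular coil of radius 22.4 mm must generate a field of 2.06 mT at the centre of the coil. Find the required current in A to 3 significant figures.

For an N-turn coil, B = Nμ₀I/(2R) with R = 0.0224 m, so I = 2RB/(Nμ₀) = 2 × 0.0224 × 2.06×10⁻³ / (256 × 4π×10⁻⁷) = 0.287 A.

I ≈ 0.287 A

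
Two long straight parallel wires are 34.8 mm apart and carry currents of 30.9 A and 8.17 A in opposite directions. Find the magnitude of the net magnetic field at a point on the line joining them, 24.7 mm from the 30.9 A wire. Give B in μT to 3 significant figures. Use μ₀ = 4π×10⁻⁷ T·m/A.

B ≈ 412 μT

Each long wire gives B = μ₀I/(2πd). Distances are d₁ = 0.0247 m and d₂ = 0.0101 m.
B₁ = 2.50×10⁻⁴ T, B₂ = 1.62×10⁻⁴ T.
Between antiparallel currents both contributions point the same way, so they add. B = B₁ + B₂ = 2.50×10⁻⁴ + 1.62×10⁻⁴ = 4.12×10⁻⁴ T.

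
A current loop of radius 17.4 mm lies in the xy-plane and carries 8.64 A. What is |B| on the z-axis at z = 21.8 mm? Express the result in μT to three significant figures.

B ≈ 75.7 μT

On the axis of a circular loop, B = μ₀IR² / [2(R²+z²)^(3/2)].
R² + z² = (0.0174)² + (0.0218)² = 0.000778 m², and (R²+z²)^(3/2) = 2.17×10⁻⁵ m³.
B = (4π×10⁻⁷ × 8.64 × 0.0003028) / (2 × 2.17×10⁻⁵) = 7.57×10⁻⁵ T.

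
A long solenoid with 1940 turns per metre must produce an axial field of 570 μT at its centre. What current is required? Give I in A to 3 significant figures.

Inside a long solenoid B = μ₀nI with n = 1940 m⁻¹, so I = B/(μ₀n).
I = 5.70×10⁻⁴ / (4π×10⁻⁷ × 1940) = 0.234 A.

I ≈ 0.234 A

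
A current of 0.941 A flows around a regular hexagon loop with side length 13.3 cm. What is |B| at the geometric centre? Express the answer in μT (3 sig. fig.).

B ≈ 4.90 μT

Each side is a finite straight segment at perpendicular distance d = a/(2 tan(π/6)) = 0.1152 m from the centre, with end-angles ±π/6.
One side contributes B₁ = (μ₀I/4πd)·2 sin(π/6) = 8.17×10⁻⁷ T.
All 6 sides add in the same direction: B = 6 × 8.17×10⁻⁷ = 4.90×10⁻⁶ T.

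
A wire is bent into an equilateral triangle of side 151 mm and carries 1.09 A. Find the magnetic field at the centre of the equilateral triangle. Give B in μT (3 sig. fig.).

B ≈ 13.0 μT

Each side is a finite straight segment at perpendicular distance d = a/(2 tan(π/3)) = 0.04359 m from the centre, with end-angles ±π/3.
One side contributes B₁ = (μ₀I/4πd)·2 sin(π/3) = 4.33×10⁻⁶ T.
All 3 sides add in the same direction: B = 3 × 4.33×10⁻⁶ = 1.30×10⁻⁵ T.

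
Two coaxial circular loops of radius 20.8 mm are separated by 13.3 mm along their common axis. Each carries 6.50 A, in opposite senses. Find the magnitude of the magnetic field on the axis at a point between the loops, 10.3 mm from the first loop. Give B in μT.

Each loop contributes B = μ₀IR²/[2(R²+z²)^(3/2)] on the axis, with z measured from that loop.
Loop 1 (z = 0.0103 m): B₁ = 1.41×10⁻⁴ T. Loop 2 (z = 0.003 m): B₂ = 1.90×10⁻⁴ T.
The fields oppose: B = |B₁ − B₂| = 4.91×10⁻⁵ T.

B ≈ 49.1 μT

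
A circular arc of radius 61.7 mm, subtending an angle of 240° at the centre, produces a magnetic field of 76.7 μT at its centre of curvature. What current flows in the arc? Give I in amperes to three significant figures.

I ≈ 11.3 A

For a circular arc, B = μ₀Iφ/(4πR) with φ in radians; here φ = 4.189 rad.
So I = 4πRB/(μ₀φ) = 4π × 0.0617 × 7.67×10⁻⁵ / (4π×10⁻⁷ × 4.189) = 11.3 A.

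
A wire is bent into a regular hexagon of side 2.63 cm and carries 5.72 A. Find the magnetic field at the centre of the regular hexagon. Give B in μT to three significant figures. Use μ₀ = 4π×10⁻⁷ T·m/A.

Each side is a finite straight segment at perpendicular distance d = a/(2 tan(π/6)) = 0.02278 m from the centre, with end-angles ±π/6.
One side contributes B₁ = (μ₀I/4πd)·2 sin(π/6) = 2.51×10⁻⁵ T.
All 6 sides add in the same direction: B = 6 × 2.51×10⁻⁵ = 1.51×10⁻⁴ T.

B ≈ 151 μT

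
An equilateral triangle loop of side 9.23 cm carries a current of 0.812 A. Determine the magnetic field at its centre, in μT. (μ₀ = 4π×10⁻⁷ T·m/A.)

B ≈ 15.8 μT

Each side is a finite straight segment at perpendicular distance d = a/(2 tan(π/3)) = 0.02664 m from the centre, with end-angles ±π/3.
One side contributes B₁ = (μ₀I/4πd)·2 sin(π/3) = 5.28×10⁻⁶ T.
All 3 sides add in the same direction: B = 3 × 5.28×10⁻⁶ = 1.58×10⁻⁵ T.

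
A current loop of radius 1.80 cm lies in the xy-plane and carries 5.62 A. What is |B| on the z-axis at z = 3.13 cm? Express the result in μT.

B ≈ 24.3 μT

On the axis of a circular loop, B = μ₀IR² / [2(R²+z²)^(3/2)].
R² + z² = (0.018)² + (0.0313)² = 0.001304 m², and (R²+z²)^(3/2) = 4.71×10⁻⁵ m³.
B = (4π×10⁻⁷ × 5.62 × 0.000324) / (2 × 4.71×10⁻⁵) = 2.43×10⁻⁵ T.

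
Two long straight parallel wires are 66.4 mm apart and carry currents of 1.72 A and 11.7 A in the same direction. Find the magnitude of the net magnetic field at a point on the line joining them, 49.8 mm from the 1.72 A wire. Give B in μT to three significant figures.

B ≈ 134 μT

Each long wire gives B = μ₀I/(2πd). Distances are d₁ = 0.0498 m and d₂ = 0.0166 m.
B₁ = 6.91×10⁻⁶ T, B₂ = 1.41×10⁻⁴ T.
Between parallel currents the two contributions point in opposite directions, so they subtract. B = |B₁ − B₂| = |6.91×10⁻⁶ − 1.41×10⁻⁴| = 1.34×10⁻⁴ T.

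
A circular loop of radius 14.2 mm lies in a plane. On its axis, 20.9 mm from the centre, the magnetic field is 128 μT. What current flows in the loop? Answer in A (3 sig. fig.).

I ≈ 16.3 A

On the axis of a loop, B = μ₀IR²/[2(R²+z²)^(3/2)], so I = 2B(R²+z²)^(3/2)/(μ₀R²).
R² + z² = 0.0002016 + 0.0004368 = 0.0006384 m²; raised to 3/2 gives 1.61×10⁻⁵ m³.
I = 2 × 1.28×10⁻⁴ × 1.61×10⁻⁵ / (1.26×10⁻⁶ × 0.0002016) = 16.3 A.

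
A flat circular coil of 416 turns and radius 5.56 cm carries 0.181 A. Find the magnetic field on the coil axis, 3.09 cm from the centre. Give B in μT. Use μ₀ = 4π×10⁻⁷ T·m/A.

B ≈ 568 μT

For an N-turn flat coil, B = Nμ₀IR²/[2(R²+z²)^(3/2)] with R = 0.0556 m, z = 0.0309 m.
B = 416 × 1.37×10⁻⁶ T = 5.68×10⁻⁴ T.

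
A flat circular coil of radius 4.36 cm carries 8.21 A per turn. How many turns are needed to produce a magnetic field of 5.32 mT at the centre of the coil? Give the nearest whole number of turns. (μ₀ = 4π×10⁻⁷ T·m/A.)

For an N-turn coil, B = Nμ₀I/(2R). A single turn gives B₁ = 1.18×10⁻⁴ T with R = 0.0436 m.
N = B/B₁ = 5.32×10⁻³ / 1.18×10⁻⁴ = 44.97.

N = 45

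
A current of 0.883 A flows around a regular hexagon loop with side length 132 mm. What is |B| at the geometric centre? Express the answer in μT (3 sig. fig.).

B ≈ 4.63 μT

Each side is a finite straight segment at perpendicular distance d = a/(2 tan(π/6)) = 0.1143 m from the centre, with end-angles ±π/6.
One side contributes B₁ = (μ₀I/4πd)·2 sin(π/6) = 7.72×10⁻⁷ T.
All 6 sides add in the same direction: B = 6 × 7.72×10⁻⁷ = 4.63×10⁻⁶ T.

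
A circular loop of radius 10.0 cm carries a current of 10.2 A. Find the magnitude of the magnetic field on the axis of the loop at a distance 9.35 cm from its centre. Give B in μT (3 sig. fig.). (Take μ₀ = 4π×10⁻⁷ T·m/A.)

B ≈ 25.0 μT

On the axis of a circular loop, B = μ₀IR² / [2(R²+z²)^(3/2)].
R² + z² = (0.1)² + (0.0935)² = 0.01874 m², and (R²+z²)^(3/2) = 2.57×10⁻³ m³.
B = (4π×10⁻⁷ × 10.2 × 0.01) / (2 × 2.57×10⁻³) = 2.50×10⁻⁵ T.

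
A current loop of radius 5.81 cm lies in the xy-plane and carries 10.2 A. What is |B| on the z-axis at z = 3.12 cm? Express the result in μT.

B ≈ 75.4 μT

On the axis of a circular loop, B = μ₀IR² / [2(R²+z²)^(3/2)].
R² + z² = (0.0581)² + (0.0312)² = 0.004349 m², and (R²+z²)^(3/2) = 2.87×10⁻⁴ m³.
B = (4π×10⁻⁷ × 10.2 × 0.003376) / (2 × 2.87×10⁻⁴) = 7.54×10⁻⁵ T.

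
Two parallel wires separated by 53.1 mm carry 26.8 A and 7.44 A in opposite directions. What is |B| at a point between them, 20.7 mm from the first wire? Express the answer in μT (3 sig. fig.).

B ≈ 305 μT

Each long wire gives B = μ₀I/(2πd). Distances are d₁ = 0.0207 m and d₂ = 0.0324 m.
B₁ = 2.59×10⁻⁴ T, B₂ = 4.59×10⁻⁵ T.
Between antiparallel currents both contributions point the same way, so they add. B = B₁ + B₂ = 2.59×10⁻⁴ + 4.59×10⁻⁵ = 3.05×10⁻⁴ T.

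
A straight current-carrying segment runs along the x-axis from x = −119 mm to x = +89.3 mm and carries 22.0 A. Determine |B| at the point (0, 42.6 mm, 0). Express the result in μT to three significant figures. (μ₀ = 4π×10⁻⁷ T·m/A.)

For a finite straight segment, B = (μ₀I/4πd)(sinθ₁ + sinθ₂), where θ₁, θ₂ are the angles from the perpendicular to each end.
The perpendicular distance is d = 0.0426 m; the end-offsets along the wire are a = 0.119 m and b = 0.0893 m.
sinθ₁ = 0.119/√(0.119²+0.0426²) = 0.9415; sinθ₂ = 0.0893/√(0.0893²+0.0426²) = 0.9026.
B = (4π×10⁻⁷ × 22.0) / (4π × 0.0426) × (0.9415 + 0.9026) = 9.52×10⁻⁵ T.

B ≈ 95.2 μT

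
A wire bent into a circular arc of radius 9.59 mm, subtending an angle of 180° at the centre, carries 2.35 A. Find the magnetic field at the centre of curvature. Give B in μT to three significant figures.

B ≈ 77.0 μT

The Biot–Savart field of a circular arc at its centre is B = μ₀Iφ/(4πR), with φ = 3.142 rad.
B = (4π×10⁻⁷ × 2.35 × 3.142) / (4π × 0.00959) = 7.70×10⁻⁵ T.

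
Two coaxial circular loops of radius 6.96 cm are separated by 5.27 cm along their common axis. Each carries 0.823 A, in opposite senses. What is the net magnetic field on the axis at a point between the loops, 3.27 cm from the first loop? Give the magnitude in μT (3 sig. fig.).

Each loop contributes B = μ₀IR²/[2(R²+z²)^(3/2)] on the axis, with z measured from that loop.
Loop 1 (z = 0.0327 m): B₁ = 5.51×10⁻⁶ T. Loop 2 (z = 0.02 m): B₂ = 6.60×10⁻⁶ T.
The fields oppose: B = |B₁ − B₂| = 1.09×10⁻⁶ T.

B ≈ 1.09 μT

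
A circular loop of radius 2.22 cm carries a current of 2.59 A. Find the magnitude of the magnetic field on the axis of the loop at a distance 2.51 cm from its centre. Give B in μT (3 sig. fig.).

On the axis of a circular loop, B = μ₀IR² / [2(R²+z²)^(3/2)].
R² + z² = (0.0222)² + (0.0251)² = 0.001123 m², and (R²+z²)^(3/2) = 3.76×10⁻⁵ m³.
B = (4π×10⁻⁷ × 2.59 × 0.0004928) / (2 × 3.76×10⁻⁵) = 2.13×10⁻⁵ T.

B ≈ 21.3 μT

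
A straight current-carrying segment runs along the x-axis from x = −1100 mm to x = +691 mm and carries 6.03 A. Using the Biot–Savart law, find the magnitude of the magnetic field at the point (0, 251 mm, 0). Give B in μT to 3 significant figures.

B ≈ 4.60 μT

For a finite straight segment, B = (μ₀I/4πd)(sinθ₁ + sinθ₂), where θ₁, θ₂ are the angles from the perpendicular to each end.
The perpendicular distance is d = 0.251 m; the end-offsets along the wire are a = 1.1 m and b = 0.691 m.
sinθ₁ = 1.1/√(1.1²+0.251²) = 0.9749; sinθ₂ = 0.691/√(0.691²+0.251²) = 0.9399.
B = (4π×10⁻⁷ × 6.03) / (4π × 0.251) × (0.9749 + 0.9399) = 4.60×10⁻⁶ T.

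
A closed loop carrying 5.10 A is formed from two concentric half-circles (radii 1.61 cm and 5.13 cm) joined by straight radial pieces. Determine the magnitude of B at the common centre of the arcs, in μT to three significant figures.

The radial connectors point toward the centre, so dl × r̂ = 0 and they contribute nothing.
Each semicircle gives μ₀I/(4R): inner arc 9.95×10⁻⁵ T, outer arc 3.12×10⁻⁵ T.
The two arcs carry current in opposite angular senses, so their fields oppose: B = |9.95×10⁻⁵ − 3.12×10⁻⁵| = 6.83×10⁻⁵ T.

B ≈ 68.3 μT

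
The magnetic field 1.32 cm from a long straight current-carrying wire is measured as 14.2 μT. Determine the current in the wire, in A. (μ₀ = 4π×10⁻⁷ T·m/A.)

I ≈ 0.937 A

For a long straight wire B = μ₀I/(2πd), so I = 2πdB/μ₀.
I = 2π × 0.0132 × 1.42×10⁻⁵ / (4π×10⁻⁷) = 0.937 A.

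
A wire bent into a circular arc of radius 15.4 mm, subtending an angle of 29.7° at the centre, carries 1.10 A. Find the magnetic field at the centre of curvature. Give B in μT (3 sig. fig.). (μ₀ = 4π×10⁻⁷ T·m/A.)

The Biot–Savart field of a circular arc at its centre is B = μ₀Iφ/(4πR), with φ = 0.5184 rad.
B = (4π×10⁻⁷ × 1.10 × 0.5184) / (4π × 0.0154) = 3.70×10⁻⁶ T.

B ≈ 3.70 μT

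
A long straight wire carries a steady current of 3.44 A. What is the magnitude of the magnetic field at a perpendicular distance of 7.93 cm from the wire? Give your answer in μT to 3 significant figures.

For an infinitely long straight wire, B = μ₀I/(2πd).
B = (4π×10⁻⁷ × 3.44) / (2π × 0.0793) = 8.68×10⁻⁶ T.

B ≈ 8.68 μT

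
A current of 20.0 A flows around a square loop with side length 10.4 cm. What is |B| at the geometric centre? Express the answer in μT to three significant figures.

B ≈ 218 μT

Each side is a finite straight segment at perpendicular distance d = a/(2 tan(π/4)) = 0.052 m from the centre, with end-angles ±π/4.
One side contributes B₁ = (μ₀I/4πd)·2 sin(π/4) = 5.44×10⁻⁵ T.
All 4 sides add in the same direction: B = 4 × 5.44×10⁻⁵ = 2.18×10⁻⁴ T.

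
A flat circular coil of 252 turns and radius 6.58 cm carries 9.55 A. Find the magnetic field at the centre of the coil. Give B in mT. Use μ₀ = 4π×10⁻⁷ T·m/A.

For an N-turn flat coil, B = Nμ₀I/(2R) with R = 0.0658 m.
B = 252 × 9.12×10⁻⁵ T = 2.30×10⁻² T.

B ≈ 23.0 mT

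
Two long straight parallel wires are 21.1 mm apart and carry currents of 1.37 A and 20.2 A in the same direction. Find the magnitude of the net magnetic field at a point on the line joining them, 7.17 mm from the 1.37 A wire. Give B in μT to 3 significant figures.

Each long wire gives B = μ₀I/(2πd). Distances are d₁ = 0.00717 m and d₂ = 0.01393 m.
B₁ = 3.82×10⁻⁵ T, B₂ = 2.90×10⁻⁴ T.
Between parallel currents the two contributions point in opposite directions, so they subtract. B = |B₁ − B₂| = |3.82×10⁻⁵ − 2.90×10⁻⁴| = 2.52×10⁻⁴ T.

B ≈ 252 μT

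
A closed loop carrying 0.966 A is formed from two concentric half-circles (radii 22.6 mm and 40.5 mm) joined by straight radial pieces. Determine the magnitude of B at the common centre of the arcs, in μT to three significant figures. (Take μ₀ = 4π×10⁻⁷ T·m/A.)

The radial connectors point toward the centre, so dl × r̂ = 0 and they contribute nothing.
Each semicircle gives μ₀I/(4R): inner arc 1.34×10⁻⁵ T, outer arc 7.49×10⁻⁶ T.
The two arcs carry current in opposite angular senses, so their fields oppose: B = |1.34×10⁻⁵ − 7.49×10⁻⁶| = 5.93×10⁻⁶ T.

B ≈ 5.93 μT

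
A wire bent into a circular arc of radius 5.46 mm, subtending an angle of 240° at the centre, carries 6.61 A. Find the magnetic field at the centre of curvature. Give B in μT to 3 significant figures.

The Biot–Savart field of a circular arc at its centre is B = μ₀Iφ/(4πR), with φ = 4.189 rad.
B = (4π×10⁻⁷ × 6.61 × 4.189) / (4π × 0.00546) = 5.07×10⁻⁴ T.

B ≈ 507 μT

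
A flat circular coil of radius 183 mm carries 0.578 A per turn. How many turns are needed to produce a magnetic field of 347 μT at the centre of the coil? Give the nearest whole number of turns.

N = 175

For an N-turn coil, B = Nμ₀I/(2R). A single turn gives B₁ = 1.98×10⁻⁶ T with R = 0.183 m.
N = B/B₁ = 3.47×10⁻⁴ / 1.98×10⁻⁶ = 174.85.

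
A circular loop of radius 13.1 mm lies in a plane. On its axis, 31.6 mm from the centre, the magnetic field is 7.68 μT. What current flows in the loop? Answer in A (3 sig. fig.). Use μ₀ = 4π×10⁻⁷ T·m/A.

On the axis of a loop, B = μ₀IR²/[2(R²+z²)^(3/2)], so I = 2B(R²+z²)^(3/2)/(μ₀R²).
R² + z² = 0.0001716 + 0.0009986 = 0.00117 m²; raised to 3/2 gives 4.00×10⁻⁵ m³.
I = 2 × 7.68×10⁻⁶ × 4.00×10⁻⁵ / (1.26×10⁻⁶ × 0.0001716) = 2.85 A.

I ≈ 2.85 A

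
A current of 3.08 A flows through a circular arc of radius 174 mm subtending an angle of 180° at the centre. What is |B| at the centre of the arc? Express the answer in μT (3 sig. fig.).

B ≈ 5.56 μT

The Biot–Savart field of a circular arc at its centre is B = μ₀Iφ/(4πR), with φ = 3.142 rad.
B = (4π×10⁻⁷ × 3.08 × 3.142) / (4π × 0.174) = 5.56×10⁻⁶ T.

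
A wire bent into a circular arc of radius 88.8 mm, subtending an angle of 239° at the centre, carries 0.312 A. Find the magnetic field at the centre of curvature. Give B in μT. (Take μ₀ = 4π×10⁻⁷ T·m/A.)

The Biot–Savart field of a circular arc at its centre is B = μ₀Iφ/(4πR), with φ = 4.171 rad.
B = (4π×10⁻⁷ × 0.312 × 4.171) / (4π × 0.0888) = 1.47×10⁻⁶ T.

B ≈ 1.47 μT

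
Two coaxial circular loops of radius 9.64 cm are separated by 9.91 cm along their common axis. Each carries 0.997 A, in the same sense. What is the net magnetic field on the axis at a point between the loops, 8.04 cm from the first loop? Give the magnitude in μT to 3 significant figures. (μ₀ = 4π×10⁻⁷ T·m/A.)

B ≈ 9.09 μT

Each loop contributes B = μ₀IR²/[2(R²+z²)^(3/2)] on the axis, with z measured from that loop.
Loop 1 (z = 0.0804 m): B₁ = 2.94×10⁻⁶ T. Loop 2 (z = 0.0187 m): B₂ = 6.15×10⁻⁶ T.
The fields add: B = B₁ + B₂ = 9.09×10⁻⁶ T.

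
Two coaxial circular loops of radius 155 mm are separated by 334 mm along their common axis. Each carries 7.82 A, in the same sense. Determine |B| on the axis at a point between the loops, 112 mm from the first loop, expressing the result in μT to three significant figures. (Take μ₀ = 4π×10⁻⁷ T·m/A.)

B ≈ 22.8 μT

Each loop contributes B = μ₀IR²/[2(R²+z²)^(3/2)] on the axis, with z measured from that loop.
Loop 1 (z = 0.112 m): B₁ = 1.69×10⁻⁵ T. Loop 2 (z = 0.222 m): B₂ = 5.95×10⁻⁶ T.
The fields add: B = B₁ + B₂ = 2.28×10⁻⁵ T.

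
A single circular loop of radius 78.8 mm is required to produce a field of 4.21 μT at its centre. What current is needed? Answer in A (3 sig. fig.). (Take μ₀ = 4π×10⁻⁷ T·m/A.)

I ≈ 0.528 A

At the centre of a circular loop B = μ₀I/(2R), so I = 2RB/μ₀.
With R = 0.0788 m, I = 2 × 0.0788 × 4.21×10⁻⁶ / (4π×10⁻⁷) = 0.528 A.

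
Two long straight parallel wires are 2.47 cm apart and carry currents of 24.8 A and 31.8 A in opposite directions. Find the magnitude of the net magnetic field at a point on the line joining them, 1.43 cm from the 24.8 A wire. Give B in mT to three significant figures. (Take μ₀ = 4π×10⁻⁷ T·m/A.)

B ≈ 0.958 mT

Each long wire gives B = μ₀I/(2πd). Distances are d₁ = 0.0143 m and d₂ = 0.0104 m.
B₁ = 3.47×10⁻⁴ T, B₂ = 6.12×10⁻⁴ T.
Between antiparallel currents both contributions point the same way, so they add. B = B₁ + B₂ = 3.47×10⁻⁴ + 6.12×10⁻⁴ = 9.58×10⁻⁴ T.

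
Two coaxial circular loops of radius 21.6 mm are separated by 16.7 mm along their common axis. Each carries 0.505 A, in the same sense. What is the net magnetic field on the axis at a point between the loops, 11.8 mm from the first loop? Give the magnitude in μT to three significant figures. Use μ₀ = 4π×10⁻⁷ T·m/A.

Each loop contributes B = μ₀IR²/[2(R²+z²)^(3/2)] on the axis, with z measured from that loop.
Loop 1 (z = 0.0118 m): B₁ = 9.93×10⁻⁶ T. Loop 2 (z = 0.0049 m): B₂ = 1.36×10⁻⁵ T.
The fields add: B = B₁ + B₂ = 2.36×10⁻⁵ T.

B ≈ 23.6 μT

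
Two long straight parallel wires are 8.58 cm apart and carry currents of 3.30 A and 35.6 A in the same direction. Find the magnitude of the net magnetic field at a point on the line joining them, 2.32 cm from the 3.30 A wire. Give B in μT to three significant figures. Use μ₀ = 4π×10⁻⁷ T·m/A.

B ≈ 85.3 μT

Each long wire gives B = μ₀I/(2πd). Distances are d₁ = 0.0232 m and d₂ = 0.0626 m.
B₁ = 2.84×10⁻⁵ T, B₂ = 1.14×10⁻⁴ T.
Between parallel currents the two contributions point in opposite directions, so they subtract. B = |B₁ − B₂| = |2.84×10⁻⁵ − 1.14×10⁻⁴| = 8.53×10⁻⁵ T.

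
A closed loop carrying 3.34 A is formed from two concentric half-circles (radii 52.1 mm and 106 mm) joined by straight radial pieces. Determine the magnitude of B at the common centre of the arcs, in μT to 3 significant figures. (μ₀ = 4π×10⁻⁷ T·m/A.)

B ≈ 10.2 μT

The radial connectors point toward the centre, so dl × r̂ = 0 and they contribute nothing.
Each semicircle gives μ₀I/(4R): inner arc 2.01×10⁻⁵ T, outer arc 9.90×10⁻⁶ T.
The two arcs carry current in opposite angular senses, so their fields oppose: B = |2.01×10⁻⁵ − 9.90×10⁻⁶| = 1.02×10⁻⁵ T.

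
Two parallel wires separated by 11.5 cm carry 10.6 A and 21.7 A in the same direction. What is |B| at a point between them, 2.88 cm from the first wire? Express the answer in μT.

B ≈ 23.3 μT

Each long wire gives B = μ₀I/(2πd). Distances are d₁ = 0.0288 m and d₂ = 0.0862 m.
B₁ = 7.36×10⁻⁵ T, B₂ = 5.03×10⁻⁵ T.
Between parallel currents the two contributions point in opposite directions, so they subtract. B = |B₁ − B₂| = |7.36×10⁻⁵ − 5.03×10⁻⁵| = 2.33×10⁻⁵ T.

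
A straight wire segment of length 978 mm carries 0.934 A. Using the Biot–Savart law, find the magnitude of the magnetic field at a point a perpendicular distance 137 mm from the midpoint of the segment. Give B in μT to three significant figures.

For a finite straight segment, B = (μ₀I/4πd)(sinθ₁ + sinθ₂), where θ₁, θ₂ are the angles from the perpendicular to each end.
The perpendicular from the point meets the wire at its midpoint, so each end is L/2 = 0.489 m away along the wire.
sinθ₁ = 0.489/√(0.489²+0.137²) = 0.9629; sinθ₂ = 0.489/√(0.489²+0.137²) = 0.9629.
B = (4π×10⁻⁷ × 0.934) / (4π × 0.137) × (0.9629 + 0.9629) = 1.31×10⁻⁶ T.

B ≈ 1.31 μT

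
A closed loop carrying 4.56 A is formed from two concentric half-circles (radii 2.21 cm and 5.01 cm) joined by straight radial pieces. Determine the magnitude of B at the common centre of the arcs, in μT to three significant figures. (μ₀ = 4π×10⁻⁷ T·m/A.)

The radial connectors point toward the centre, so dl × r̂ = 0 and they contribute nothing.
Each semicircle gives μ₀I/(4R): inner arc 6.48×10⁻⁵ T, outer arc 2.86×10⁻⁵ T.
The two arcs carry current in opposite angular senses, so their fields oppose: B = |6.48×10⁻⁵ − 2.86×10⁻⁵| = 3.62×10⁻⁵ T.

B ≈ 36.2 μT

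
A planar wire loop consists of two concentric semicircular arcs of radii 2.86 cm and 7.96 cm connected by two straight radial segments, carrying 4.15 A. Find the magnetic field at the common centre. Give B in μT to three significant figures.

B ≈ 29.2 μT

The radial connectors point toward the centre, so dl × r̂ = 0 and they contribute nothing.
Each semicircle gives μ₀I/(4R): inner arc 4.56×10⁻⁵ T, outer arc 1.64×10⁻⁵ T.
The two arcs carry current in opposite angular senses, so their fields oppose: B = |4.56×10⁻⁵ − 1.64×10⁻⁵| = 2.92×10⁻⁵ T.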